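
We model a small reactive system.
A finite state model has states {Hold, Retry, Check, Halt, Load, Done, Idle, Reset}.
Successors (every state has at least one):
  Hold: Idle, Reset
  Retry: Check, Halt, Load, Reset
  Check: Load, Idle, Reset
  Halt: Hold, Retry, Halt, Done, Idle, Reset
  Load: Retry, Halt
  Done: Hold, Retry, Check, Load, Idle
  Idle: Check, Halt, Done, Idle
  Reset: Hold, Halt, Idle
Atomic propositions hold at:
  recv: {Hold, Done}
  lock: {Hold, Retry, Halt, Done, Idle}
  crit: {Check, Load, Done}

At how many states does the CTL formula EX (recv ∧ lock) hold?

Sat(recv ∧ lock) = {Hold, Done}
Sat(EX (recv ∧ lock)) = {s : some successor in {Hold, Done}} = {Halt, Done, Idle, Reset}
|Sat(EX (recv ∧ lock))| = |{Halt, Done, Idle, Reset}| = 4.

4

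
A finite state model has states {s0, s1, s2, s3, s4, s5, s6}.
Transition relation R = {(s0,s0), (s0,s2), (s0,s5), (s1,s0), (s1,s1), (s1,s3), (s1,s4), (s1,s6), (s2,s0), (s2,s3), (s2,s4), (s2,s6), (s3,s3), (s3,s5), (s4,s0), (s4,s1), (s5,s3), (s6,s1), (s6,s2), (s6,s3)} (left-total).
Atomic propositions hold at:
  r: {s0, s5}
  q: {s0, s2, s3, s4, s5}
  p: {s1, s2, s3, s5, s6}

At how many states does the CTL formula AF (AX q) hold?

3

Sat(AX q) = {s : every successor in {s0, s2, s3, s4, s5}} = {s0, s3, s5}
AF (AX q): least fixpoint, start Z0 = {s0, s3, s5}, add states with every successor in Z. Already a fixed point.
Sat(AF (AX q)) = {s0, s3, s5}
|Sat(AF (AX q))| = |{s0, s3, s5}| = 3.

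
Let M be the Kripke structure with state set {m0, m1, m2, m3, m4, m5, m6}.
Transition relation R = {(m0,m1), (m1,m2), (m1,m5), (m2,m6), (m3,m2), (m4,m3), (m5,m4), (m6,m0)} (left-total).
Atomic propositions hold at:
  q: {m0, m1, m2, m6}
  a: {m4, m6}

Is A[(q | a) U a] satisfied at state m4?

Yes

Sat(q | a) = {m0, m1, m2, m4, m6}
A[(q | a) U a]: least fixpoint, start Z0 = Sat(a) = {m4, m6}, add states in Sat(q | a) with every successor in Z. Z1 = {m2, m4, m6}; fixed.
Sat(A[(q | a) U a]) = {m2, m4, m6}
m4 ∈ Sat(A[(q | a) U a]) = {m2, m4, m6}, so the formula holds at m4.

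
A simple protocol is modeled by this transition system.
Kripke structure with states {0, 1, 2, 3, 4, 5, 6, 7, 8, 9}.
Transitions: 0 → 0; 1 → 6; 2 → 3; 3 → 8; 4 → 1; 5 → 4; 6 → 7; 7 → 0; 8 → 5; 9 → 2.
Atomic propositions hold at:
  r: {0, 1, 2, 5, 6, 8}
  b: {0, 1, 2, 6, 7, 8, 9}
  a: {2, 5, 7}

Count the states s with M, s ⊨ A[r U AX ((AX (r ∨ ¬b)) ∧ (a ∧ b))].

Sat(¬b) = {3, 4, 5}
Sat(r ∨ ¬b) = {0, 1, 2, 3, 4, 5, 6, 8}
Sat(AX (r ∨ ¬b)) = {s : every successor in {0, 1, 2, 3, 4, 5, 6, 8}} = {0, 1, 2, 3, 4, 5, 7, 8, 9}
Sat(a ∧ b) = {2, 7}
Sat((AX (r ∨ ¬b)) ∧ (a ∧ b)) = {2, 7}
Sat(AX ((AX (r ∨ ¬b)) ∧ (a ∧ b))) = {s : every successor in {2, 7}} = {6, 9}
A[r U AX ((AX (r ∨ ¬b)) ∧ (a ∧ b))]: least fixpoint, start Z0 = Sat(AX ((AX (r ∨ ¬b)) ∧ (a ∧ b))) = {6, 9}, add states in Sat(r) with every successor in Z. Z1 = {1, 6, 9}; fixed.
Sat(A[r U AX ((AX (r ∨ ¬b)) ∧ (a ∧ b))]) = {1, 6, 9}
|Sat(A[r U AX ((AX (r ∨ ¬b)) ∧ (a ∧ b))])| = |{1, 6, 9}| = 3.

3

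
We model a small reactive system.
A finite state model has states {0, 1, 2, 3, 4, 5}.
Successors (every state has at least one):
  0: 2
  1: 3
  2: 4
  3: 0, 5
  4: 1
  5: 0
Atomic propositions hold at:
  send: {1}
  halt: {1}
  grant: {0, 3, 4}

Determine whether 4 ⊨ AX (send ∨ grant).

Sat(send ∨ grant) = {0, 1, 3, 4}
Sat(AX (send ∨ grant)) = {s : every successor in {0, 1, 3, 4}} = {1, 2, 4, 5}
4 ∈ Sat(AX (send ∨ grant)) = {1, 2, 4, 5}, so the formula holds at 4.

Yes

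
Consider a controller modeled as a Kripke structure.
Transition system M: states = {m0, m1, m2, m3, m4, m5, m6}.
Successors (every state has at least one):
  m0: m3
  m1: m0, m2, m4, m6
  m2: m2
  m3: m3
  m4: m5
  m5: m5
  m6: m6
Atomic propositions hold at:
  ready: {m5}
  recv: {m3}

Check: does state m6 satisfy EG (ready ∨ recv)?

Sat(ready ∨ recv) = {m3, m5}
EG (ready ∨ recv): greatest fixpoint, start Z0 = {m3, m5}, keep only states in Sat with some successor in Z. Already a fixed point.
Sat(EG (ready ∨ recv)) = {m3, m5}
m6 ∉ Sat(EG (ready ∨ recv)) = {m3, m5}, so the formula does not hold at m6.

No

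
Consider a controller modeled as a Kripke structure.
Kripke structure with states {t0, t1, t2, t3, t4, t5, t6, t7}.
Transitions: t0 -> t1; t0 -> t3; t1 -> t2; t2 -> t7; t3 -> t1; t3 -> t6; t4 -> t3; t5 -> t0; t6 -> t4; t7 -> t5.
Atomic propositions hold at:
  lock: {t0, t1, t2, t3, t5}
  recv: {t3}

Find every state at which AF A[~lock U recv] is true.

Sat(~lock) = {t4, t6, t7}
A[~lock U recv]: least fixpoint, start Z0 = Sat(recv) = {t3}, add states in Sat(~lock) with every successor in Z. Z1 = {t3, t4}; Z2 = {t3, t4, t6}; fixed.
Sat(A[~lock U recv]) = {t3, t4, t6}
AF A[~lock U recv]: least fixpoint, start Z0 = {t3, t4, t6}, add states with every successor in Z. Already a fixed point.
Sat(AF A[~lock U recv]) = {t3, t4, t6}

{t3, t4, t6}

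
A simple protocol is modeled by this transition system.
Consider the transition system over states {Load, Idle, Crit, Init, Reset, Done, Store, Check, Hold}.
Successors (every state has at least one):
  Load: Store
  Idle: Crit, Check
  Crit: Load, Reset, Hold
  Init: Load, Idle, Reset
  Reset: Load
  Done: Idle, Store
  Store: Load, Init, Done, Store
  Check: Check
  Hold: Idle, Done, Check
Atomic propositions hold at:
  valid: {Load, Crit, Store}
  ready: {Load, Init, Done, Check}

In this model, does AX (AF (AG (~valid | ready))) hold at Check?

Sat(~valid) = {Idle, Init, Reset, Done, Check, Hold}
Sat(~valid | ready) = {Load, Idle, Init, Reset, Done, Check, Hold}
AG (~valid | ready): greatest fixpoint, start Z0 = {Load, Idle, Init, Reset, Done, Check, Hold}, keep only states in Sat with every successor in Z. Z1 = {Init, Reset, Check, Hold}; Z2 = {Check}; fixed.
Sat(AG (~valid | ready)) = {Check}
AF (AG (~valid | ready)): least fixpoint, start Z0 = {Check}, add states with every successor in Z. Already a fixed point.
Sat(AF (AG (~valid | ready))) = {Check}
Sat(AX (AF (AG (~valid | ready)))) = {s : every successor in {Check}} = {Check}
Check ∈ Sat(AX (AF (AG (~valid | ready)))) = {Check}, so the formula holds at Check.

Yes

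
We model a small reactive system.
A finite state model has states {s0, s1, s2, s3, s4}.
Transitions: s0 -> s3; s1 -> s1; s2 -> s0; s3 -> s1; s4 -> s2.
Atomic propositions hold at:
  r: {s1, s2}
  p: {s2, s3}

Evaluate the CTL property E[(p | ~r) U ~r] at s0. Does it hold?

Sat(~r) = {s0, s3, s4}
Sat(p | ~r) = {s0, s2, s3, s4}
E[(p | ~r) U ~r]: least fixpoint, start Z0 = Sat(~r) = {s0, s3, s4}, add states in Sat(p | ~r) with some successor in Z. Z1 = {s0, s2, s3, s4}; fixed.
Sat(E[(p | ~r) U ~r]) = {s0, s2, s3, s4}
s0 ∈ Sat(E[(p | ~r) U ~r]) = {s0, s2, s3, s4}, so the formula holds at s0.

Yes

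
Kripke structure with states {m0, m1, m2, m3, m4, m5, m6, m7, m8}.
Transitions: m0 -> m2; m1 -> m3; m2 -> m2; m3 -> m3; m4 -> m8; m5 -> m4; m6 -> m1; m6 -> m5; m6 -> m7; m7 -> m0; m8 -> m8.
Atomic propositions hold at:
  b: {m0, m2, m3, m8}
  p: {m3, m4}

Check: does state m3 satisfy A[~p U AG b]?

Sat(~p) = {m0, m1, m2, m5, m6, m7, m8}
AG b: greatest fixpoint, start Z0 = {m0, m2, m3, m8}, keep only states in Sat with every successor in Z. Already a fixed point.
Sat(AG b) = {m0, m2, m3, m8}
A[~p U AG b]: least fixpoint, start Z0 = Sat(AG b) = {m0, m2, m3, m8}, add states in Sat(~p) with every successor in Z. Z1 = {m0, m1, m2, m3, m7, m8}; fixed.
Sat(A[~p U AG b]) = {m0, m1, m2, m3, m7, m8}
m3 ∈ Sat(A[~p U AG b]) = {m0, m1, m2, m3, m7, m8}, so the formula holds at m3.

Yes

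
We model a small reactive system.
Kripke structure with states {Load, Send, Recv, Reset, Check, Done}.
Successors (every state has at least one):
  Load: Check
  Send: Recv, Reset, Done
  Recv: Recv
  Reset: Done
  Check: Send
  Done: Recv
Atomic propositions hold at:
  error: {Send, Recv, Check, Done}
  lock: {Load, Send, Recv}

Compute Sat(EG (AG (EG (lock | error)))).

Sat(lock | error) = {Load, Send, Recv, Check, Done}
EG (lock | error): greatest fixpoint, start Z0 = {Load, Send, Recv, Check, Done}, keep only states in Sat with some successor in Z. Already a fixed point.
Sat(EG (lock | error)) = {Load, Send, Recv, Check, Done}
AG (EG (lock | error)): greatest fixpoint, start Z0 = {Load, Send, Recv, Check, Done}, keep only states in Sat with every successor in Z. Z1 = {Load, Recv, Check, Done}; Z2 = {Load, Recv, Done}; Z3 = {Recv, Done}; fixed.
Sat(AG (EG (lock | error))) = {Recv, Done}
EG (AG (EG (lock | error))): greatest fixpoint, start Z0 = {Recv, Done}, keep only states in Sat with some successor in Z. Already a fixed point.
Sat(EG (AG (EG (lock | error)))) = {Recv, Done}

{Recv, Done}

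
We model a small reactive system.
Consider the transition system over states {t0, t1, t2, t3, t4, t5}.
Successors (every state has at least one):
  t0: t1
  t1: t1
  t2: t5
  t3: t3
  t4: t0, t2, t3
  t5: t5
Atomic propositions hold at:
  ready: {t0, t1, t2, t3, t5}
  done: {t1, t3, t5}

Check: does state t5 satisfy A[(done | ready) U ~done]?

No

Sat(done | ready) = {t0, t1, t2, t3, t5}
Sat(~done) = {t0, t2, t4}
A[(done | ready) U ~done]: least fixpoint, start Z0 = Sat(~done) = {t0, t2, t4}, add states in Sat(done | ready) with every successor in Z. Already a fixed point.
Sat(A[(done | ready) U ~done]) = {t0, t2, t4}
t5 ∉ Sat(A[(done | ready) U ~done]) = {t0, t2, t4}, so the formula does not hold at t5.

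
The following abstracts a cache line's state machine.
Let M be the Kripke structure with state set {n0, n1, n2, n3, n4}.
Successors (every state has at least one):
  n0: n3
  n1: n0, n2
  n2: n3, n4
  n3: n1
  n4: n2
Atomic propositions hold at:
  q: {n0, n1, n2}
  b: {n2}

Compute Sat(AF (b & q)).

Sat(b & q) = {n2}
AF (b & q): least fixpoint, start Z0 = {n2}, add states with every successor in Z. Z1 = {n2, n4}; fixed.
Sat(AF (b & q)) = {n2, n4}

{n2, n4}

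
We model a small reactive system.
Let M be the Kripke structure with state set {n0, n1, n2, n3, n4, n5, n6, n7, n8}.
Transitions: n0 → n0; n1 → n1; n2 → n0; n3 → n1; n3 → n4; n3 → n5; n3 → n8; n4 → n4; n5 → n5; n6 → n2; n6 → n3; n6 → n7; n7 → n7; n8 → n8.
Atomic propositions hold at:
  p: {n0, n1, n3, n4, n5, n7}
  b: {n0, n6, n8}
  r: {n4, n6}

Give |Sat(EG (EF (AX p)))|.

8

Sat(AX p) = {s : every successor in {n0, n1, n3, n4, n5, n7}} = {n0, n1, n2, n4, n5, n7}
EF (AX p): least fixpoint, start Z0 = {n0, n1, n2, n4, n5, n7}, add states with some successor in Z. Z1 = {n0, n1, n2, n3, n4, n5, n6, n7}; fixed.
Sat(EF (AX p)) = {n0, n1, n2, n3, n4, n5, n6, n7}
EG (EF (AX p)): greatest fixpoint, start Z0 = {n0, n1, n2, n3, n4, n5, n6, n7}, keep only states in Sat with some successor in Z. Already a fixed point.
Sat(EG (EF (AX p))) = {n0, n1, n2, n3, n4, n5, n6, n7}
|Sat(EG (EF (AX p)))| = |{n0, n1, n2, n3, n4, n5, n6, n7}| = 8.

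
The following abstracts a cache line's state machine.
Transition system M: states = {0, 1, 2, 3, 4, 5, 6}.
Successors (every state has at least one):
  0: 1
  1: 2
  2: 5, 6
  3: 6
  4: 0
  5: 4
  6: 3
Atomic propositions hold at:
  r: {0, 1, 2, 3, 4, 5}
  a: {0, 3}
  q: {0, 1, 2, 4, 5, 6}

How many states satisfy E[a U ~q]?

1

Sat(~q) = {3}
E[a U ~q]: least fixpoint, start Z0 = Sat(~q) = {3}, add states in Sat(a) with some successor in Z. Already a fixed point.
Sat(E[a U ~q]) = {3}
|Sat(E[a U ~q])| = |{3}| = 1.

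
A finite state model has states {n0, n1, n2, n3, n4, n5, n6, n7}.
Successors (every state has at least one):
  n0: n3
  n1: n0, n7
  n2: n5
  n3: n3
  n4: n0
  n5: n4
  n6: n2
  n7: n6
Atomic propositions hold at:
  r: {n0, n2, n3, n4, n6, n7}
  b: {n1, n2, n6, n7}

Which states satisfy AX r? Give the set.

{n0, n1, n3, n4, n5, n6, n7}

Sat(AX r) = {s : every successor in {n0, n2, n3, n4, n6, n7}} = {n0, n1, n3, n4, n5, n6, n7}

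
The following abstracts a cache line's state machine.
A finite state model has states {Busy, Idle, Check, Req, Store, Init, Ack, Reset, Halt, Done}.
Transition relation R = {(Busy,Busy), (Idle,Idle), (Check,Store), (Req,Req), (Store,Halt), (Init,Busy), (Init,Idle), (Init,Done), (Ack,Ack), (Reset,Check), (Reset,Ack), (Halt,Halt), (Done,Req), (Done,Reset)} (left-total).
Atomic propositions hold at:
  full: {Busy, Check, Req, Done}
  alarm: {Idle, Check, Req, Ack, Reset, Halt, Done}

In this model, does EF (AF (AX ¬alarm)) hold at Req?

Sat(¬alarm) = {Busy, Store, Init}
Sat(AX ¬alarm) = {s : every successor in {Busy, Store, Init}} = {Busy, Check}
AF (AX ¬alarm): least fixpoint, start Z0 = {Busy, Check}, add states with every successor in Z. Already a fixed point.
Sat(AF (AX ¬alarm)) = {Busy, Check}
EF (AF (AX ¬alarm)): least fixpoint, start Z0 = {Busy, Check}, add states with some successor in Z. Z1 = {Busy, Check, Init, Reset}; Z2 = {Busy, Check, Init, Reset, Done}; fixed.
Sat(EF (AF (AX ¬alarm))) = {Busy, Check, Init, Reset, Done}
Req ∉ Sat(EF (AF (AX ¬alarm))) = {Busy, Check, Init, Reset, Done}, so the formula does not hold at Req.

No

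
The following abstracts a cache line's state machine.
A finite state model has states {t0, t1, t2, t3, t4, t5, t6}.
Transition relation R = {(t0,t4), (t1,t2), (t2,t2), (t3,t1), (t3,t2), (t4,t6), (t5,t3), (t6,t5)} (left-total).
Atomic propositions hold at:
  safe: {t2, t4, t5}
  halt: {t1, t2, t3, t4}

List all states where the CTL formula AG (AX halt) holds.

Sat(AX halt) = {s : every successor in {t1, t2, t3, t4}} = {t0, t1, t2, t3, t5}
AG (AX halt): greatest fixpoint, start Z0 = {t0, t1, t2, t3, t5}, keep only states in Sat with every successor in Z. Z1 = {t1, t2, t3, t5}; fixed.
Sat(AG (AX halt)) = {t1, t2, t3, t5}

{t1, t2, t3, t5}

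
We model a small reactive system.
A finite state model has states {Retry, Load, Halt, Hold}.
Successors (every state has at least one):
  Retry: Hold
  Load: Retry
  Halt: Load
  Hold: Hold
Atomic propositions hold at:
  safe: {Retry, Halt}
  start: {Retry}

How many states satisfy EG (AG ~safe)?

1

Sat(~safe) = {Load, Hold}
AG ~safe: greatest fixpoint, start Z0 = {Load, Hold}, keep only states in Sat with every successor in Z. Z1 = {Hold}; fixed.
Sat(AG ~safe) = {Hold}
EG (AG ~safe): greatest fixpoint, start Z0 = {Hold}, keep only states in Sat with some successor in Z. Already a fixed point.
Sat(EG (AG ~safe)) = {Hold}
|Sat(EG (AG ~safe))| = |{Hold}| = 1.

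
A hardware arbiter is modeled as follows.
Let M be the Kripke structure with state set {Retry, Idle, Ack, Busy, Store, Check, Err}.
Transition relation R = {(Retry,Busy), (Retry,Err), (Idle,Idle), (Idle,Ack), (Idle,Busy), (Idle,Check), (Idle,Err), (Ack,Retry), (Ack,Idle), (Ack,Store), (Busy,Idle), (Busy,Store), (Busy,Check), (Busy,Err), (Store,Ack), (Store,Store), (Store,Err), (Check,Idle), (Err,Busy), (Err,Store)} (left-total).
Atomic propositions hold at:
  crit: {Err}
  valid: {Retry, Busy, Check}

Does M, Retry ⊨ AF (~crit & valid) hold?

Yes

Sat(~crit) = {Retry, Idle, Ack, Busy, Store, Check}
Sat(~crit & valid) = {Retry, Busy, Check}
AF (~crit & valid): least fixpoint, start Z0 = {Retry, Busy, Check}, add states with every successor in Z. Already a fixed point.
Sat(AF (~crit & valid)) = {Retry, Busy, Check}
Retry ∈ Sat(AF (~crit & valid)) = {Retry, Busy, Check}, so the formula holds at Retry.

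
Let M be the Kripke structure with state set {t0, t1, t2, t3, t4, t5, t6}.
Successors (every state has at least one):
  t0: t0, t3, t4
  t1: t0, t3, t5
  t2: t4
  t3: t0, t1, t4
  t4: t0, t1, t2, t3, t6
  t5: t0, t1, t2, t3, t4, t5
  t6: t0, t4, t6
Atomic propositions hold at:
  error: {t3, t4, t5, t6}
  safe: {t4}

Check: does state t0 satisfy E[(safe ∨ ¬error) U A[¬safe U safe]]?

Sat(¬error) = {t0, t1, t2}
Sat(safe ∨ ¬error) = {t0, t1, t2, t4}
Sat(¬safe) = {t0, t1, t2, t3, t5, t6}
A[¬safe U safe]: least fixpoint, start Z0 = Sat(safe) = {t4}, add states in Sat(¬safe) with every successor in Z. Z1 = {t2, t4}; fixed.
Sat(A[¬safe U safe]) = {t2, t4}
E[(safe ∨ ¬error) U A[¬safe U safe]]: least fixpoint, start Z0 = Sat(A[¬safe U safe]) = {t2, t4}, add states in Sat(safe ∨ ¬error) with some successor in Z. Z1 = {t0, t2, t4}; Z2 = {t0, t1, t2, t4}; fixed.
Sat(E[(safe ∨ ¬error) U A[¬safe U safe]]) = {t0, t1, t2, t4}
t0 ∈ Sat(E[(safe ∨ ¬error) U A[¬safe U safe]]) = {t0, t1, t2, t4}, so the formula holds at t0.

Yes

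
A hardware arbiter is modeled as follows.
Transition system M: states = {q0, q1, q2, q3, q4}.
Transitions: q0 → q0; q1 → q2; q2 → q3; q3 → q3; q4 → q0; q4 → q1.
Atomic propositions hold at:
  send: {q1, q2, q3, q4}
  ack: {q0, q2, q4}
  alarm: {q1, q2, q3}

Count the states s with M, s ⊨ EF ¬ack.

Sat(¬ack) = {q1, q3}
EF ¬ack: least fixpoint, start Z0 = {q1, q3}, add states with some successor in Z. Z1 = {q1, q2, q3, q4}; fixed.
Sat(EF ¬ack) = {q1, q2, q3, q4}
|Sat(EF ¬ack)| = |{q1, q2, q3, q4}| = 4.

4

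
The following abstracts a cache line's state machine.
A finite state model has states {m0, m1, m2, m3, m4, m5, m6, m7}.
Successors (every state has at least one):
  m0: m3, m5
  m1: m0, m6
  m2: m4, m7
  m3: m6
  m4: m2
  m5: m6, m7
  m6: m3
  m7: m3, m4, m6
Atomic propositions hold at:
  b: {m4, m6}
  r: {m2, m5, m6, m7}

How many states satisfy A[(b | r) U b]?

2

Sat(b | r) = {m2, m4, m5, m6, m7}
A[(b | r) U b]: least fixpoint, start Z0 = Sat(b) = {m4, m6}, add states in Sat(b | r) with every successor in Z. Already a fixed point.
Sat(A[(b | r) U b]) = {m4, m6}
|Sat(A[(b | r) U b])| = |{m4, m6}| = 2.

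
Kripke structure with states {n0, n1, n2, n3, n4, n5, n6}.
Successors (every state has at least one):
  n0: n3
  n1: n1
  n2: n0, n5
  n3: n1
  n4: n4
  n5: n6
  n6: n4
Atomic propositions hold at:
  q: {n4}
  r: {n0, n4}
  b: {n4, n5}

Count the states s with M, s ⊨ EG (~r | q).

6

Sat(~r) = {n1, n2, n3, n5, n6}
Sat(~r | q) = {n1, n2, n3, n4, n5, n6}
EG (~r | q): greatest fixpoint, start Z0 = {n1, n2, n3, n4, n5, n6}, keep only states in Sat with some successor in Z. Already a fixed point.
Sat(EG (~r | q)) = {n1, n2, n3, n4, n5, n6}
|Sat(EG (~r | q))| = |{n1, n2, n3, n4, n5, n6}| = 6.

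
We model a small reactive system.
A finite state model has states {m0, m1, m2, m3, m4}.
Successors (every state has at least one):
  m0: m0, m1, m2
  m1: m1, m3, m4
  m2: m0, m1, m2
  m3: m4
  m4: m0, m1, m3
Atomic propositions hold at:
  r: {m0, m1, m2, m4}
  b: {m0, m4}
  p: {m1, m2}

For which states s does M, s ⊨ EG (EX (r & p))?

Sat(r & p) = {m1, m2}
Sat(EX (r & p)) = {s : some successor in {m1, m2}} = {m0, m1, m2, m4}
EG (EX (r & p)): greatest fixpoint, start Z0 = {m0, m1, m2, m4}, keep only states in Sat with some successor in Z. Already a fixed point.
Sat(EG (EX (r & p))) = {m0, m1, m2, m4}

{m0, m1, m2, m4}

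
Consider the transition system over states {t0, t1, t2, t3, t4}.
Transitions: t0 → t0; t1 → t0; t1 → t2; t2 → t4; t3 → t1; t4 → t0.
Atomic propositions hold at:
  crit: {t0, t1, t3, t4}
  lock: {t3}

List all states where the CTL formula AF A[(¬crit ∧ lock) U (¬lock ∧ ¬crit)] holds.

{t2}

Sat(¬crit) = {t2}
Sat(¬crit ∧ lock) = ∅
Sat(¬lock) = {t0, t1, t2, t4}
Sat(¬lock ∧ ¬crit) = {t2}
A[(¬crit ∧ lock) U (¬lock ∧ ¬crit)]: least fixpoint, start Z0 = Sat((¬lock ∧ ¬crit)) = {t2}, add states in Sat(¬crit ∧ lock) with every successor in Z. Already a fixed point.
Sat(A[(¬crit ∧ lock) U (¬lock ∧ ¬crit)]) = {t2}
AF A[(¬crit ∧ lock) U (¬lock ∧ ¬crit)]: least fixpoint, start Z0 = {t2}, add states with every successor in Z. Already a fixed point.
Sat(AF A[(¬crit ∧ lock) U (¬lock ∧ ¬crit)]) = {t2}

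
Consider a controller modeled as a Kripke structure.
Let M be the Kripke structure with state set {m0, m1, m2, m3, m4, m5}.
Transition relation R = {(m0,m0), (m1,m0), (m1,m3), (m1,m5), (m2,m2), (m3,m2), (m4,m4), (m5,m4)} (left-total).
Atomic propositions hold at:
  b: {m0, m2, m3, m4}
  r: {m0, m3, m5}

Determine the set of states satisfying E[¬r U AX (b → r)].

Sat(¬r) = {m1, m2, m4}
Sat(b → r) = {m0, m1, m3, m5}
Sat(AX (b → r)) = {s : every successor in {m0, m1, m3, m5}} = {m0, m1}
E[¬r U AX (b → r)]: least fixpoint, start Z0 = Sat(AX (b → r)) = {m0, m1}, add states in Sat(¬r) with some successor in Z. Already a fixed point.
Sat(E[¬r U AX (b → r)]) = {m0, m1}

{m0, m1}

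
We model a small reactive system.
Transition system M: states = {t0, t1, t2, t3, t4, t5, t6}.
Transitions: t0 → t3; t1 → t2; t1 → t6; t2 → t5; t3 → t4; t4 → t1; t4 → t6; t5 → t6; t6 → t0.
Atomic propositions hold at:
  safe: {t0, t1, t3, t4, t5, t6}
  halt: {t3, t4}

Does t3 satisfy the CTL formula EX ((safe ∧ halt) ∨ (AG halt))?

Yes

Sat(safe ∧ halt) = {t3, t4}
AG halt: greatest fixpoint, start Z0 = {t3, t4}, keep only states in Sat with every successor in Z. Z1 = {t3}; Z2 = ∅; fixed.
Sat(AG halt) = ∅
Sat((safe ∧ halt) ∨ (AG halt)) = {t3, t4}
Sat(EX ((safe ∧ halt) ∨ (AG halt))) = {s : some successor in {t3, t4}} = {t0, t3}
t3 ∈ Sat(EX ((safe ∧ halt) ∨ (AG halt))) = {t0, t3}, so the formula holds at t3.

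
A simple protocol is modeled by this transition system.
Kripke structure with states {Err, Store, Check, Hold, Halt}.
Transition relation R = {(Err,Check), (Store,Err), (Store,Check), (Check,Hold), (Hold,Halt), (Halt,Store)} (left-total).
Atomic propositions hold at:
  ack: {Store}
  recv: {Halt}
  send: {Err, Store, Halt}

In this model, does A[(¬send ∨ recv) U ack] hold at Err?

No

Sat(¬send) = {Check, Hold}
Sat(¬send ∨ recv) = {Check, Hold, Halt}
A[(¬send ∨ recv) U ack]: least fixpoint, start Z0 = Sat(ack) = {Store}, add states in Sat(¬send ∨ recv) with every successor in Z. Z1 = {Store, Halt}; Z2 = {Store, Hold, Halt}; Z3 = {Store, Check, Hold, Halt}; fixed.
Sat(A[(¬send ∨ recv) U ack]) = {Store, Check, Hold, Halt}
Err ∉ Sat(A[(¬send ∨ recv) U ack]) = {Store, Check, Hold, Halt}, so the formula does not hold at Err.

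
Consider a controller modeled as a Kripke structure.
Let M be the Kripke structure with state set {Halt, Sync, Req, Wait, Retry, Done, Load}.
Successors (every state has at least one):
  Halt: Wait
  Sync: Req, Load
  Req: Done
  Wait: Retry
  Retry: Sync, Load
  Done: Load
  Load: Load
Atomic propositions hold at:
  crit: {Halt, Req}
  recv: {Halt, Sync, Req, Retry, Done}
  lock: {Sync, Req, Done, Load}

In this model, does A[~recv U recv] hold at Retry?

Yes

Sat(~recv) = {Wait, Load}
A[~recv U recv]: least fixpoint, start Z0 = Sat(recv) = {Halt, Sync, Req, Retry, Done}, add states in Sat(~recv) with every successor in Z. Z1 = {Halt, Sync, Req, Wait, Retry, Done}; fixed.
Sat(A[~recv U recv]) = {Halt, Sync, Req, Wait, Retry, Done}
Retry ∈ Sat(A[~recv U recv]) = {Halt, Sync, Req, Wait, Retry, Done}, so the formula holds at Retry.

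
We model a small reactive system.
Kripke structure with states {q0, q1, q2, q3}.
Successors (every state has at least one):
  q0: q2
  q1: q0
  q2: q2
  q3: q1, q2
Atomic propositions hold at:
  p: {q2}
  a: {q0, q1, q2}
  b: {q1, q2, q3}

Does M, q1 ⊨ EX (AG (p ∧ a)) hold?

No

Sat(p ∧ a) = {q2}
AG (p ∧ a): greatest fixpoint, start Z0 = {q2}, keep only states in Sat with every successor in Z. Already a fixed point.
Sat(AG (p ∧ a)) = {q2}
Sat(EX (AG (p ∧ a))) = {s : some successor in {q2}} = {q0, q2, q3}
q1 ∉ Sat(EX (AG (p ∧ a))) = {q0, q2, q3}, so the formula does not hold at q1.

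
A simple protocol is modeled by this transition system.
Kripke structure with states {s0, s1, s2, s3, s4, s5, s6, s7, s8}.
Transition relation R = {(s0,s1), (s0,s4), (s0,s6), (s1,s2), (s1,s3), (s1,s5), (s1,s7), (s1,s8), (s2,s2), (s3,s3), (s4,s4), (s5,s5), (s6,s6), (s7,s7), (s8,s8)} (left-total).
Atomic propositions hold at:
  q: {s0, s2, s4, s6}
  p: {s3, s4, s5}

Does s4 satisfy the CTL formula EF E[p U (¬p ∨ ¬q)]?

Sat(¬p) = {s0, s1, s2, s6, s7, s8}
Sat(¬q) = {s1, s3, s5, s7, s8}
Sat(¬p ∨ ¬q) = {s0, s1, s2, s3, s5, s6, s7, s8}
E[p U (¬p ∨ ¬q)]: least fixpoint, start Z0 = Sat((¬p ∨ ¬q)) = {s0, s1, s2, s3, s5, s6, s7, s8}, add states in Sat(p) with some successor in Z. Already a fixed point.
Sat(E[p U (¬p ∨ ¬q)]) = {s0, s1, s2, s3, s5, s6, s7, s8}
EF E[p U (¬p ∨ ¬q)]: least fixpoint, start Z0 = {s0, s1, s2, s3, s5, s6, s7, s8}, add states with some successor in Z. Already a fixed point.
Sat(EF E[p U (¬p ∨ ¬q)]) = {s0, s1, s2, s3, s5, s6, s7, s8}
s4 ∉ Sat(EF E[p U (¬p ∨ ¬q)]) = {s0, s1, s2, s3, s5, s6, s7, s8}, so the formula does not hold at s4.

No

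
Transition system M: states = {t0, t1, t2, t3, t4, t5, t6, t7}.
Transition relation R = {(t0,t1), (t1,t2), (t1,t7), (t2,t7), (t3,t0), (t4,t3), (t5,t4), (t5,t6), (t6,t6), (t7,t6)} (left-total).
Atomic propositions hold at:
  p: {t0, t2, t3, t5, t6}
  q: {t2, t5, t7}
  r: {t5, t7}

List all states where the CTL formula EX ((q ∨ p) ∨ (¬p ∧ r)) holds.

Sat(q ∨ p) = {t0, t2, t3, t5, t6, t7}
Sat(¬p) = {t1, t4, t7}
Sat(¬p ∧ r) = {t7}
Sat((q ∨ p) ∨ (¬p ∧ r)) = {t0, t2, t3, t5, t6, t7}
Sat(EX ((q ∨ p) ∨ (¬p ∧ r))) = {s : some successor in {t0, t2, t3, t5, t6, t7}} = {t1, t2, t3, t4, t5, t6, t7}

{t1, t2, t3, t4, t5, t6, t7}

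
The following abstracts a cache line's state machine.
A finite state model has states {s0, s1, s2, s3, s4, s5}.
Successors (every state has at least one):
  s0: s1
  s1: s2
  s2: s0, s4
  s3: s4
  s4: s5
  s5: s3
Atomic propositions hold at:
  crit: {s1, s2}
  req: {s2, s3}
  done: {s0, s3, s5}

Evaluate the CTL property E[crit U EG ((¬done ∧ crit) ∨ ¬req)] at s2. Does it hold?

Yes

Sat(¬done) = {s1, s2, s4}
Sat(¬done ∧ crit) = {s1, s2}
Sat(¬req) = {s0, s1, s4, s5}
Sat((¬done ∧ crit) ∨ ¬req) = {s0, s1, s2, s4, s5}
EG ((¬done ∧ crit) ∨ ¬req): greatest fixpoint, start Z0 = {s0, s1, s2, s4, s5}, keep only states in Sat with some successor in Z. Z1 = {s0, s1, s2, s4}; Z2 = {s0, s1, s2}; fixed.
Sat(EG ((¬done ∧ crit) ∨ ¬req)) = {s0, s1, s2}
E[crit U EG ((¬done ∧ crit) ∨ ¬req)]: least fixpoint, start Z0 = Sat(EG ((¬done ∧ crit) ∨ ¬req)) = {s0, s1, s2}, add states in Sat(crit) with some successor in Z. Already a fixed point.
Sat(E[crit U EG ((¬done ∧ crit) ∨ ¬req)]) = {s0, s1, s2}
s2 ∈ Sat(E[crit U EG ((¬done ∧ crit) ∨ ¬req)]) = {s0, s1, s2}, so the formula holds at s2.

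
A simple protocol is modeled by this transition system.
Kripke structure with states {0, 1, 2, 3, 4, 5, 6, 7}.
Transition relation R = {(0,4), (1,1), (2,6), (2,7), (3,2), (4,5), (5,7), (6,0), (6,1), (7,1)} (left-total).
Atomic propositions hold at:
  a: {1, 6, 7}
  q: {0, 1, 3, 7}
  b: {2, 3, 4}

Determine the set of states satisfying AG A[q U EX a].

Sat(EX a) = {s : some successor in {1, 6, 7}} = {1, 2, 5, 6, 7}
A[q U EX a]: least fixpoint, start Z0 = Sat(EX a) = {1, 2, 5, 6, 7}, add states in Sat(q) with every successor in Z. Z1 = {1, 2, 3, 5, 6, 7}; fixed.
Sat(A[q U EX a]) = {1, 2, 3, 5, 6, 7}
AG A[q U EX a]: greatest fixpoint, start Z0 = {1, 2, 3, 5, 6, 7}, keep only states in Sat with every successor in Z. Z1 = {1, 2, 3, 5, 7}; Z2 = {1, 3, 5, 7}; Z3 = {1, 5, 7}; fixed.
Sat(AG A[q U EX a]) = {1, 5, 7}

{1, 5, 7}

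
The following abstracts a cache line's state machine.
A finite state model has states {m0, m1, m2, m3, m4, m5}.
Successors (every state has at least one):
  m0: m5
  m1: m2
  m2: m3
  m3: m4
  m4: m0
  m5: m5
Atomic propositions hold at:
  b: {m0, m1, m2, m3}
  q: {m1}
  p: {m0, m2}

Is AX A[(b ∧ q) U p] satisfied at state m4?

Yes

Sat(b ∧ q) = {m1}
A[(b ∧ q) U p]: least fixpoint, start Z0 = Sat(p) = {m0, m2}, add states in Sat(b ∧ q) with every successor in Z. Z1 = {m0, m1, m2}; fixed.
Sat(A[(b ∧ q) U p]) = {m0, m1, m2}
Sat(AX A[(b ∧ q) U p]) = {s : every successor in {m0, m1, m2}} = {m1, m4}
m4 ∈ Sat(AX A[(b ∧ q) U p]) = {m1, m4}, so the formula holds at m4.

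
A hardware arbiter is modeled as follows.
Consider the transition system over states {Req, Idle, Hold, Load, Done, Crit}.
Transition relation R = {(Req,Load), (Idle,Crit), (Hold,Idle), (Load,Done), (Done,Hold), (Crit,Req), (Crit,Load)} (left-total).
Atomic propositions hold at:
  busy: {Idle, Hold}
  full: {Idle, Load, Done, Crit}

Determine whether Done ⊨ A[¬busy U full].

Sat(¬busy) = {Req, Load, Done, Crit}
A[¬busy U full]: least fixpoint, start Z0 = Sat(full) = {Idle, Load, Done, Crit}, add states in Sat(¬busy) with every successor in Z. Z1 = {Req, Idle, Load, Done, Crit}; fixed.
Sat(A[¬busy U full]) = {Req, Idle, Load, Done, Crit}
Done ∈ Sat(A[¬busy U full]) = {Req, Idle, Load, Done, Crit}, so the formula holds at Done.

Yes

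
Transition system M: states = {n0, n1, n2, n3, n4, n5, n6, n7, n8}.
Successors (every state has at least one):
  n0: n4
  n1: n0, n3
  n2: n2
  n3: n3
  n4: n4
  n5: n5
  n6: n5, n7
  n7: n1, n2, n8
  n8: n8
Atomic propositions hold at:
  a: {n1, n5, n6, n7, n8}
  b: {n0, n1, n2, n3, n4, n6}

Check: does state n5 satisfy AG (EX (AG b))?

AG b: greatest fixpoint, start Z0 = {n0, n1, n2, n3, n4, n6}, keep only states in Sat with every successor in Z. Z1 = {n0, n1, n2, n3, n4}; fixed.
Sat(AG b) = {n0, n1, n2, n3, n4}
Sat(EX (AG b)) = {s : some successor in {n0, n1, n2, n3, n4}} = {n0, n1, n2, n3, n4, n7}
AG (EX (AG b)): greatest fixpoint, start Z0 = {n0, n1, n2, n3, n4, n7}, keep only states in Sat with every successor in Z. Z1 = {n0, n1, n2, n3, n4}; fixed.
Sat(AG (EX (AG b))) = {n0, n1, n2, n3, n4}
n5 ∉ Sat(AG (EX (AG b))) = {n0, n1, n2, n3, n4}, so the formula does not hold at n5.

No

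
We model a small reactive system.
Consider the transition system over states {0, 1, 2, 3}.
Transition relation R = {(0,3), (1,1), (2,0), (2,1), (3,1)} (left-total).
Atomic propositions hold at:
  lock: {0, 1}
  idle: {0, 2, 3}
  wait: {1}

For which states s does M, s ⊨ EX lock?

{1, 2, 3}

Sat(EX lock) = {s : some successor in {0, 1}} = {1, 2, 3}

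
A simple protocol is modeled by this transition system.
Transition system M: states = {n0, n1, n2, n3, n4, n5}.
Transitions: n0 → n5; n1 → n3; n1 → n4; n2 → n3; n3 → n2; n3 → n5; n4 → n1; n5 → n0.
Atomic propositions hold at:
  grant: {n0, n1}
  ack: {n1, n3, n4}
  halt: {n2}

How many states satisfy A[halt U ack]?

4

A[halt U ack]: least fixpoint, start Z0 = Sat(ack) = {n1, n3, n4}, add states in Sat(halt) with every successor in Z. Z1 = {n1, n2, n3, n4}; fixed.
Sat(A[halt U ack]) = {n1, n2, n3, n4}
|Sat(A[halt U ack])| = |{n1, n2, n3, n4}| = 4.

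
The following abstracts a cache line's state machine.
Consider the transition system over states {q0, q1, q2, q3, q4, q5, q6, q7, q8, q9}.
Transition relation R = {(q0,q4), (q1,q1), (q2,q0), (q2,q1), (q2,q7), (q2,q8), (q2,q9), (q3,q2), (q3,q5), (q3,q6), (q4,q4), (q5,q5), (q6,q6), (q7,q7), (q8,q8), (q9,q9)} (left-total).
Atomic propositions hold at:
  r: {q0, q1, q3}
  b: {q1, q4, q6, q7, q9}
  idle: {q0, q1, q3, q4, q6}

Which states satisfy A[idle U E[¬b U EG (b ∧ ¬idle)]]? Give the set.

{q2, q3, q7, q9}

Sat(¬b) = {q0, q2, q3, q5, q8}
Sat(¬idle) = {q2, q5, q7, q8, q9}
Sat(b ∧ ¬idle) = {q7, q9}
EG (b ∧ ¬idle): greatest fixpoint, start Z0 = {q7, q9}, keep only states in Sat with some successor in Z. Already a fixed point.
Sat(EG (b ∧ ¬idle)) = {q7, q9}
E[¬b U EG (b ∧ ¬idle)]: least fixpoint, start Z0 = Sat(EG (b ∧ ¬idle)) = {q7, q9}, add states in Sat(¬b) with some successor in Z. Z1 = {q2, q7, q9}; Z2 = {q2, q3, q7, q9}; fixed.
Sat(E[¬b U EG (b ∧ ¬idle)]) = {q2, q3, q7, q9}
A[idle U E[¬b U EG (b ∧ ¬idle)]]: least fixpoint, start Z0 = Sat(E[¬b U EG (b ∧ ¬idle)]) = {q2, q3, q7, q9}, add states in Sat(idle) with every successor in Z. Already a fixed point.
Sat(A[idle U E[¬b U EG (b ∧ ¬idle)]]) = {q2, q3, q7, q9}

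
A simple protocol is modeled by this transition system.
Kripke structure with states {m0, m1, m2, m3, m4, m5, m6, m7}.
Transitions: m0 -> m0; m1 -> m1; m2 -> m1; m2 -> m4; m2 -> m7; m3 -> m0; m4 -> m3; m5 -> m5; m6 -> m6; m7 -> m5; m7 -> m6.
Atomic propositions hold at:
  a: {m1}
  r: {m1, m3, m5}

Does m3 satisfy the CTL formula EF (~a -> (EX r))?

No

Sat(~a) = {m0, m2, m3, m4, m5, m6, m7}
Sat(EX r) = {s : some successor in {m1, m3, m5}} = {m1, m2, m4, m5, m7}
Sat(~a -> (EX r)) = {m1, m2, m4, m5, m7}
EF (~a -> (EX r)): least fixpoint, start Z0 = {m1, m2, m4, m5, m7}, add states with some successor in Z. Already a fixed point.
Sat(EF (~a -> (EX r))) = {m1, m2, m4, m5, m7}
m3 ∉ Sat(EF (~a -> (EX r))) = {m1, m2, m4, m5, m7}, so the formula does not hold at m3.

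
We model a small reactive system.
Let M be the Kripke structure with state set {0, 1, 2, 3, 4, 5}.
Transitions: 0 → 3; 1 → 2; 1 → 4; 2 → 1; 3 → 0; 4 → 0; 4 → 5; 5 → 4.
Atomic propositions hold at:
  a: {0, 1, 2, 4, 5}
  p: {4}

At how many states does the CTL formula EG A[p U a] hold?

A[p U a]: least fixpoint, start Z0 = Sat(a) = {0, 1, 2, 4, 5}, add states in Sat(p) with every successor in Z. Already a fixed point.
Sat(A[p U a]) = {0, 1, 2, 4, 5}
EG A[p U a]: greatest fixpoint, start Z0 = {0, 1, 2, 4, 5}, keep only states in Sat with some successor in Z. Z1 = {1, 2, 4, 5}; fixed.
Sat(EG A[p U a]) = {1, 2, 4, 5}
|Sat(EG A[p U a])| = |{1, 2, 4, 5}| = 4.

4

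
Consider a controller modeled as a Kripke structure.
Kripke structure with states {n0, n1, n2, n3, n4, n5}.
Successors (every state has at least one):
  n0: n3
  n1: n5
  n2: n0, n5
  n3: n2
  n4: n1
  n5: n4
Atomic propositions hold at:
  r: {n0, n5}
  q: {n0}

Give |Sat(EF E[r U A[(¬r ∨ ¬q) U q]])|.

3

Sat(¬r) = {n1, n2, n3, n4}
Sat(¬q) = {n1, n2, n3, n4, n5}
Sat(¬r ∨ ¬q) = {n1, n2, n3, n4, n5}
A[(¬r ∨ ¬q) U q]: least fixpoint, start Z0 = Sat(q) = {n0}, add states in Sat(¬r ∨ ¬q) with every successor in Z. Already a fixed point.
Sat(A[(¬r ∨ ¬q) U q]) = {n0}
E[r U A[(¬r ∨ ¬q) U q]]: least fixpoint, start Z0 = Sat(A[(¬r ∨ ¬q) U q]) = {n0}, add states in Sat(r) with some successor in Z. Already a fixed point.
Sat(E[r U A[(¬r ∨ ¬q) U q]]) = {n0}
EF E[r U A[(¬r ∨ ¬q) U q]]: least fixpoint, start Z0 = {n0}, add states with some successor in Z. Z1 = {n0, n2}; Z2 = {n0, n2, n3}; fixed.
Sat(EF E[r U A[(¬r ∨ ¬q) U q]]) = {n0, n2, n3}
|Sat(EF E[r U A[(¬r ∨ ¬q) U q]])| = |{n0, n2, n3}| = 3.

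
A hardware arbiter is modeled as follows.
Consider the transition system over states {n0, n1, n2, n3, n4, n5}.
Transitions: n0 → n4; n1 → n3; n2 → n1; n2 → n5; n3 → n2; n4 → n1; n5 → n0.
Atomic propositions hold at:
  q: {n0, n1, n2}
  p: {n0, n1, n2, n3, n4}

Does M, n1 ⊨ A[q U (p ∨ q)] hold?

Yes

Sat(p ∨ q) = {n0, n1, n2, n3, n4}
A[q U (p ∨ q)]: least fixpoint, start Z0 = Sat((p ∨ q)) = {n0, n1, n2, n3, n4}, add states in Sat(q) with every successor in Z. Already a fixed point.
Sat(A[q U (p ∨ q)]) = {n0, n1, n2, n3, n4}
n1 ∈ Sat(A[q U (p ∨ q)]) = {n0, n1, n2, n3, n4}, so the formula holds at n1.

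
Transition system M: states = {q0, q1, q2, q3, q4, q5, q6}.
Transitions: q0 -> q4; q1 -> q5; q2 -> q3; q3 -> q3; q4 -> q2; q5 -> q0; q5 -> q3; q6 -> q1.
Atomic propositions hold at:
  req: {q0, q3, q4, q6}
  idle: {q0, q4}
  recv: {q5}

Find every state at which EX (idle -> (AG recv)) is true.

{q1, q2, q3, q4, q5, q6}

AG recv: greatest fixpoint, start Z0 = {q5}, keep only states in Sat with every successor in Z. Z1 = ∅; fixed.
Sat(AG recv) = ∅
Sat(idle -> (AG recv)) = {q1, q2, q3, q5, q6}
Sat(EX (idle -> (AG recv))) = {s : some successor in {q1, q2, q3, q5, q6}} = {q1, q2, q3, q4, q5, q6}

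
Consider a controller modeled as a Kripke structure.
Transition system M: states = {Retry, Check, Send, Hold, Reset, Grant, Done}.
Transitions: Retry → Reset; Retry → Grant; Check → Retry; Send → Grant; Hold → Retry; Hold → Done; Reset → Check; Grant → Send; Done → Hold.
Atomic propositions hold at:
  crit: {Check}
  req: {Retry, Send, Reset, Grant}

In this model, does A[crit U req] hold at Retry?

A[crit U req]: least fixpoint, start Z0 = Sat(req) = {Retry, Send, Reset, Grant}, add states in Sat(crit) with every successor in Z. Z1 = {Retry, Check, Send, Reset, Grant}; fixed.
Sat(A[crit U req]) = {Retry, Check, Send, Reset, Grant}
Retry ∈ Sat(A[crit U req]) = {Retry, Check, Send, Reset, Grant}, so the formula holds at Retry.

Yes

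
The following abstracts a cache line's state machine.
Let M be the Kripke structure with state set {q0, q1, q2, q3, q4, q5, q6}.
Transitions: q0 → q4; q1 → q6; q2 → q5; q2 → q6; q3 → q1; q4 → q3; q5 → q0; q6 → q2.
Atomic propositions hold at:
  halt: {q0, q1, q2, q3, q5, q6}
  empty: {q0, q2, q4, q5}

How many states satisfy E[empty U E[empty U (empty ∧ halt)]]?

Sat(empty ∧ halt) = {q0, q2, q5}
E[empty U (empty ∧ halt)]: least fixpoint, start Z0 = Sat((empty ∧ halt)) = {q0, q2, q5}, add states in Sat(empty) with some successor in Z. Already a fixed point.
Sat(E[empty U (empty ∧ halt)]) = {q0, q2, q5}
E[empty U E[empty U (empty ∧ halt)]]: least fixpoint, start Z0 = Sat(E[empty U (empty ∧ halt)]) = {q0, q2, q5}, add states in Sat(empty) with some successor in Z. Already a fixed point.
Sat(E[empty U E[empty U (empty ∧ halt)]]) = {q0, q2, q5}
|Sat(E[empty U E[empty U (empty ∧ halt)]])| = |{q0, q2, q5}| = 3.

3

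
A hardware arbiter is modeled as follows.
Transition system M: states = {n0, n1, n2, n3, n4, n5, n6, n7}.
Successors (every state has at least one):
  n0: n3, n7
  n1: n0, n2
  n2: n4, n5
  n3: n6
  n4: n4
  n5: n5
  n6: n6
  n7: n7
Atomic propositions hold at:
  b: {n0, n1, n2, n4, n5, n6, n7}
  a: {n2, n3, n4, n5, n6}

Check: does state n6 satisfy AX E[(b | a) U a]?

Yes

Sat(b | a) = {n0, n1, n2, n3, n4, n5, n6, n7}
E[(b | a) U a]: least fixpoint, start Z0 = Sat(a) = {n2, n3, n4, n5, n6}, add states in Sat(b | a) with some successor in Z. Z1 = {n0, n1, n2, n3, n4, n5, n6}; fixed.
Sat(E[(b | a) U a]) = {n0, n1, n2, n3, n4, n5, n6}
Sat(AX E[(b | a) U a]) = {s : every successor in {n0, n1, n2, n3, n4, n5, n6}} = {n1, n2, n3, n4, n5, n6}
n6 ∈ Sat(AX E[(b | a) U a]) = {n1, n2, n3, n4, n5, n6}, so the formula holds at n6.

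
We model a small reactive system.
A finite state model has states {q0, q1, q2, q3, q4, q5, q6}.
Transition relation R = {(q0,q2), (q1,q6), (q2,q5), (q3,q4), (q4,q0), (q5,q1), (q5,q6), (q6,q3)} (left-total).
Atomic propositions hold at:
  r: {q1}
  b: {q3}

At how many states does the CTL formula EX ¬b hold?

6

Sat(¬b) = {q0, q1, q2, q4, q5, q6}
Sat(EX ¬b) = {s : some successor in {q0, q1, q2, q4, q5, q6}} = {q0, q1, q2, q3, q4, q5}
|Sat(EX ¬b)| = |{q0, q1, q2, q3, q4, q5}| = 6.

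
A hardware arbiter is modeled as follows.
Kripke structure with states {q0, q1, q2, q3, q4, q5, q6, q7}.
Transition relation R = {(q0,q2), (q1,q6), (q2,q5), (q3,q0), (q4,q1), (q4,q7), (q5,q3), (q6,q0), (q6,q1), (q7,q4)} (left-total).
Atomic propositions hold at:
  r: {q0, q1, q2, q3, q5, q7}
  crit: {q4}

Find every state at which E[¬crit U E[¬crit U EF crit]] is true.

Sat(¬crit) = {q0, q1, q2, q3, q5, q6, q7}
EF crit: least fixpoint, start Z0 = {q4}, add states with some successor in Z. Z1 = {q4, q7}; fixed.
Sat(EF crit) = {q4, q7}
E[¬crit U EF crit]: least fixpoint, start Z0 = Sat(EF crit) = {q4, q7}, add states in Sat(¬crit) with some successor in Z. Already a fixed point.
Sat(E[¬crit U EF crit]) = {q4, q7}
E[¬crit U E[¬crit U EF crit]]: least fixpoint, start Z0 = Sat(E[¬crit U EF crit]) = {q4, q7}, add states in Sat(¬crit) with some successor in Z. Already a fixed point.
Sat(E[¬crit U E[¬crit U EF crit]]) = {q4, q7}

{q4, q7}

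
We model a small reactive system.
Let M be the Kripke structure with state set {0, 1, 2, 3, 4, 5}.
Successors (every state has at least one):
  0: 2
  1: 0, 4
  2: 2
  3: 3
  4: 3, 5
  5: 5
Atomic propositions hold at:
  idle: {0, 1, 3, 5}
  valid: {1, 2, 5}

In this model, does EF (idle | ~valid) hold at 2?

No

Sat(~valid) = {0, 3, 4}
Sat(idle | ~valid) = {0, 1, 3, 4, 5}
EF (idle | ~valid): least fixpoint, start Z0 = {0, 1, 3, 4, 5}, add states with some successor in Z. Already a fixed point.
Sat(EF (idle | ~valid)) = {0, 1, 3, 4, 5}
2 ∉ Sat(EF (idle | ~valid)) = {0, 1, 3, 4, 5}, so the formula does not hold at 2.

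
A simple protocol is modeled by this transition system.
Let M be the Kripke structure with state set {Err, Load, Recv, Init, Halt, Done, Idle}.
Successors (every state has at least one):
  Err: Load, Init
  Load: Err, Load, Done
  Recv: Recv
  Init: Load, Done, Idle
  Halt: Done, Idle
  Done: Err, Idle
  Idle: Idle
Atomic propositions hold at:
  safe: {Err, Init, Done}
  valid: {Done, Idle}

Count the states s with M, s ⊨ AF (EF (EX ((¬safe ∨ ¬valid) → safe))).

5

Sat(¬safe) = {Load, Recv, Halt, Idle}
Sat(¬valid) = {Err, Load, Recv, Init, Halt}
Sat(¬safe ∨ ¬valid) = {Err, Load, Recv, Init, Halt, Idle}
Sat((¬safe ∨ ¬valid) → safe) = {Err, Init, Done}
Sat(EX ((¬safe ∨ ¬valid) → safe)) = {s : some successor in {Err, Init, Done}} = {Err, Load, Init, Halt, Done}
EF (EX ((¬safe ∨ ¬valid) → safe)): least fixpoint, start Z0 = {Err, Load, Init, Halt, Done}, add states with some successor in Z. Already a fixed point.
Sat(EF (EX ((¬safe ∨ ¬valid) → safe))) = {Err, Load, Init, Halt, Done}
AF (EF (EX ((¬safe ∨ ¬valid) → safe))): least fixpoint, start Z0 = {Err, Load, Init, Halt, Done}, add states with every successor in Z. Already a fixed point.
Sat(AF (EF (EX ((¬safe ∨ ¬valid) → safe)))) = {Err, Load, Init, Halt, Done}
|Sat(AF (EF (EX ((¬safe ∨ ¬valid) → safe))))| = |{Err, Load, Init, Halt, Done}| = 5.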